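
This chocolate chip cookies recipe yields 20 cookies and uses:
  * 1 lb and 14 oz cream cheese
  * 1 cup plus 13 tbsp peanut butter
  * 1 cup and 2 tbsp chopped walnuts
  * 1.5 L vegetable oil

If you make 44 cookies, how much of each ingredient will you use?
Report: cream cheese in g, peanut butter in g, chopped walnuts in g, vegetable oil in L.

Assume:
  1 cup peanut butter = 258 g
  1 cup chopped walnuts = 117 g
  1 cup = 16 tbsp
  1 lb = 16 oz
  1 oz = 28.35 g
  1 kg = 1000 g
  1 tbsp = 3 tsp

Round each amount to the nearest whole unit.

cream cheese: 1871 g; peanut butter: 1029 g; chopped walnuts: 290 g; vegetable oil: 3 L

Scaling factor: 44/20 = 11/5 = 2.2.
cream cheese: (1 lb + 14 oz = 1.875 lb) × 11/5 × 16 oz/lb × 28.35 g/oz ≈ 1871 g
peanut butter: (1 cup + 13 tbsp = 1.8125 cup) × 11/5 × 258 g/cup ≈ 1029 g
chopped walnuts: (1 cup + 2 tbsp = 1.125 cup) × 11/5 × 117 g/cup ≈ 290 g
vegetable oil: 1.5 L × 11/5 ≈ 3 L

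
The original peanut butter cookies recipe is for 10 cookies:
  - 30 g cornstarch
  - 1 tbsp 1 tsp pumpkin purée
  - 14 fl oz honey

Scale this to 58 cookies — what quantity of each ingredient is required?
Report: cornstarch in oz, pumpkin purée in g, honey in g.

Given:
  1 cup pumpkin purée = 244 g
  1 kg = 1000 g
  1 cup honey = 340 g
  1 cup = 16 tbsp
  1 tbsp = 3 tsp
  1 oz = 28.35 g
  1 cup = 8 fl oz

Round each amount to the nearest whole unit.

Scaling factor: 58/10 = 29/5 = 5.8.
cornstarch: 30 g × 29/5 ÷ 28.35 g/oz ≈ 6 oz
pumpkin purée: (1 tbsp + 1 tsp = 4/3 tbsp) × 29/5 ÷ 16 tbsp/cup × 244 g/cup ≈ 118 g
honey: 14 fl oz × 29/5 ÷ 8 fl oz/cup × 340 g/cup = 3451 g

cornstarch: 6 oz; pumpkin purée: 118 g; honey: 3451 g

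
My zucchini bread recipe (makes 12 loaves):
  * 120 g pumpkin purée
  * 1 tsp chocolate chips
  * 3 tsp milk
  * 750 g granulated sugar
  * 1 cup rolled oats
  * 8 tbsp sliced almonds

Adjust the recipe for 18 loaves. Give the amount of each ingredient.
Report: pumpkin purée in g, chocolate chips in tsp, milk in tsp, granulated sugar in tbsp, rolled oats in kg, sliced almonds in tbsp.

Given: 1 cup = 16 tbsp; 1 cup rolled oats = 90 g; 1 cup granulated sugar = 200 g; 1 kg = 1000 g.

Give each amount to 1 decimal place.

pumpkin purée: 180.0 g; chocolate chips: 1.5 tsp; milk: 4.5 tsp; granulated sugar: 90.0 tbsp; rolled oats: 0.1 kg; sliced almonds: 12.0 tbsp

Scaling factor: 18/12 = 3/2 = 1.5.
pumpkin purée: 120 g × 3/2 = 180.0 g
chocolate chips: 1 tsp × 3/2 = 1.5 tsp
milk: 3 tsp × 3/2 = 4.5 tsp
granulated sugar: 750 g × 3/2 ÷ 200 g/cup × 16 tbsp/cup = 90.0 tbsp
rolled oats: 1 cup × 3/2 × 90 g/cup ÷ 1000 g/kg ≈ 0.1 kg
sliced almonds: 8 tbsp × 3/2 = 12.0 tbsp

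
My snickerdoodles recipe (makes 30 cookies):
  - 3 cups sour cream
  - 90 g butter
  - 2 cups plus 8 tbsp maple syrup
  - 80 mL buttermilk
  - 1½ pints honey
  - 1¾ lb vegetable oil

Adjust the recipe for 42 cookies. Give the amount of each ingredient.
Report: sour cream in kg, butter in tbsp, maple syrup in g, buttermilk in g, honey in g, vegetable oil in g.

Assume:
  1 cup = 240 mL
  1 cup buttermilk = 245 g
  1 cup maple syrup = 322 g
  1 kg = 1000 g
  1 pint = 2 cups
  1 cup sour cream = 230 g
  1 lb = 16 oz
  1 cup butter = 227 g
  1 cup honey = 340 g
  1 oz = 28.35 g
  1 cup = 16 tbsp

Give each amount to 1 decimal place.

Scaling factor: 42/30 = 7/5 = 1.4.
sour cream: 3 cup × 7/5 × 230 g/cup ÷ 1000 g/kg ≈ 1.0 kg
butter: 90 g × 7/5 ÷ 227 g/cup × 16 tbsp/cup ≈ 8.9 tbsp
maple syrup: (2 cup + 8 tbsp = 2.5 cup) × 7/5 × 322 g/cup = 1127.0 g
buttermilk: 80 mL × 7/5 ÷ 240 mL/cup × 245 g/cup ≈ 114.3 g
honey: 1.5 pint × 7/5 × 2 cup/pint × 340 g/cup = 1428.0 g
vegetable oil: 1.75 lb × 7/5 × 16 oz/lb × 28.35 g/oz ≈ 1111.3 g

sour cream: 1.0 kg; butter: 8.9 tbsp; maple syrup: 1127.0 g; buttermilk: 114.3 g; honey: 1428.0 g; vegetable oil: 1111.3 g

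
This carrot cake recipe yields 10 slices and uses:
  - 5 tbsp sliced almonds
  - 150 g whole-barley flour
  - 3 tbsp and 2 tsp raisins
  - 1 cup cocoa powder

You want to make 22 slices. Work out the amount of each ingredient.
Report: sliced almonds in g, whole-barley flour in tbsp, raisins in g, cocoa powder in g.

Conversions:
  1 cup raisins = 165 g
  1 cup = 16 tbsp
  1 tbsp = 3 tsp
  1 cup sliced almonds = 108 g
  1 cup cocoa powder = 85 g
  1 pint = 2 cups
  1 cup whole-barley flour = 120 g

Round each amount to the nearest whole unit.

Scaling factor: 22/10 = 11/5 = 2.2.
sliced almonds: 5 tbsp × 11/5 ÷ 16 tbsp/cup × 108 g/cup ≈ 74 g
whole-barley flour: 150 g × 11/5 ÷ 120 g/cup × 16 tbsp/cup = 44 tbsp
raisins: (3 tbsp + 2 tsp = 11/3 tbsp) × 11/5 ÷ 16 tbsp/cup × 165 g/cup ≈ 83 g
cocoa powder: 1 cup × 11/5 × 85 g/cup = 187 g

sliced almonds: 74 g; whole-barley flour: 44 tbsp; raisins: 83 g; cocoa powder: 187 g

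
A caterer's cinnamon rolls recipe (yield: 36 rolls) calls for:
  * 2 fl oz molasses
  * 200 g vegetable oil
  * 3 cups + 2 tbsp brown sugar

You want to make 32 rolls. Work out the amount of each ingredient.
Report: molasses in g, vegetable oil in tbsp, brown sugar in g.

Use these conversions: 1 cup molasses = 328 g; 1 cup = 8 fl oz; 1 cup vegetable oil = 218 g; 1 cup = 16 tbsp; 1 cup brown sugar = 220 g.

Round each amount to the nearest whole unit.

Scaling factor: 32/36 = 8/9.
molasses: 2 fl oz × 8/9 ÷ 8 fl oz/cup × 328 g/cup ≈ 73 g
vegetable oil: 200 g × 8/9 ÷ 218 g/cup × 16 tbsp/cup ≈ 13 tbsp
brown sugar: (3 cup + 2 tbsp = 3.125 cup) × 8/9 × 220 g/cup ≈ 611 g

molasses: 73 g; vegetable oil: 13 tbsp; brown sugar: 611 g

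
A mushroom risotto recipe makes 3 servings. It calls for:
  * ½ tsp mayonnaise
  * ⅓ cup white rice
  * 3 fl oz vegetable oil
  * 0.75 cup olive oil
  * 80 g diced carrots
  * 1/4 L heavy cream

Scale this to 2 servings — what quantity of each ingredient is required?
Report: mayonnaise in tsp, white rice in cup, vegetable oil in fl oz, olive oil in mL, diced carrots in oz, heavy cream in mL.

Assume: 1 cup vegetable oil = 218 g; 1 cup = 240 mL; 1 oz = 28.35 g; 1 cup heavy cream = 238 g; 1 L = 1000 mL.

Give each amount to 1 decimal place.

Scaling factor: 2/3.
mayonnaise: 0.5 tsp × 2/3 ≈ 0.3 tsp
white rice: 1/3 cup × 2/3 ≈ 0.2 cup
vegetable oil: 3 fl oz × 2/3 = 2.0 fl oz
olive oil: 0.75 cup × 2/3 × 240 mL/cup = 120.0 mL
diced carrots: 80 g × 2/3 ÷ 28.35 g/oz ≈ 1.9 oz
heavy cream: 0.25 L × 2/3 × 1000 mL/L ≈ 166.7 mL

mayonnaise: 0.3 tsp; white rice: 0.2 cup; vegetable oil: 2.0 fl oz; olive oil: 120.0 mL; diced carrots: 1.9 oz; heavy cream: 166.7 mL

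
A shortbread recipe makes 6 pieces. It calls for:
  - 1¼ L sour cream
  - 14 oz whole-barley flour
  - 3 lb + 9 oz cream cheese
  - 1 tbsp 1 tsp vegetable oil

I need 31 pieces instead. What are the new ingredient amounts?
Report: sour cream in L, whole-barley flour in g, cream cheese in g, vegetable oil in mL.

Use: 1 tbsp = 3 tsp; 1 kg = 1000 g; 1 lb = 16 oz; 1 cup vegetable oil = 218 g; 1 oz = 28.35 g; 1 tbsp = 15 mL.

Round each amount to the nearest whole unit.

sour cream: 6 L; whole-barley flour: 2051 g; cream cheese: 8349 g; vegetable oil: 103 mL

Scaling factor: 31/6.
sour cream: 1.25 L × 31/6 ≈ 6 L
whole-barley flour: 14 oz × 31/6 × 28.35 g/oz ≈ 2051 g
cream cheese: (3 lb + 9 oz = 3.5625 lb) × 31/6 × 16 oz/lb × 28.35 g/oz ≈ 8349 g
vegetable oil: (1 tbsp + 1 tsp = 4/3 tbsp) × 31/6 × 15 mL/tbsp ≈ 103 mL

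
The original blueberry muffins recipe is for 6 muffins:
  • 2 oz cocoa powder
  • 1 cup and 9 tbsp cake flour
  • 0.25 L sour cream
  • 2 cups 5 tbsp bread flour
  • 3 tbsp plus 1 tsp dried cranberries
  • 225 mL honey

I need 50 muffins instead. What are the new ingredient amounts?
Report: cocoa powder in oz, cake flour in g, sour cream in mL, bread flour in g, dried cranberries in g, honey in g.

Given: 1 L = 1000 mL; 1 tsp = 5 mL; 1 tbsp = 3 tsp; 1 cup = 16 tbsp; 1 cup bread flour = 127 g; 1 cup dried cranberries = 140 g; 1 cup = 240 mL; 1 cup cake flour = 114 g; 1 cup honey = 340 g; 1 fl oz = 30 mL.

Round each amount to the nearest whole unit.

Scaling factor: 50/6 = 25/3.
cocoa powder: 2 oz × 25/3 ≈ 17 oz
cake flour: (1 cup + 9 tbsp = 1.5625 cup) × 25/3 × 114 g/cup ≈ 1484 g
sour cream: 0.25 L × 25/3 × 1000 mL/L ≈ 2083 mL
bread flour: (2 cup + 5 tbsp = 2.3125 cup) × 25/3 × 127 g/cup ≈ 2447 g
dried cranberries: (3 tbsp + 1 tsp = 10/3 tbsp) × 25/3 ÷ 16 tbsp/cup × 140 g/cup ≈ 243 g
honey: 225 mL × 25/3 ÷ 240 mL/cup × 340 g/cup ≈ 2656 g

cocoa powder: 17 oz; cake flour: 1484 g; sour cream: 2083 mL; bread flour: 2447 g; dried cranberries: 243 g; honey: 2656 g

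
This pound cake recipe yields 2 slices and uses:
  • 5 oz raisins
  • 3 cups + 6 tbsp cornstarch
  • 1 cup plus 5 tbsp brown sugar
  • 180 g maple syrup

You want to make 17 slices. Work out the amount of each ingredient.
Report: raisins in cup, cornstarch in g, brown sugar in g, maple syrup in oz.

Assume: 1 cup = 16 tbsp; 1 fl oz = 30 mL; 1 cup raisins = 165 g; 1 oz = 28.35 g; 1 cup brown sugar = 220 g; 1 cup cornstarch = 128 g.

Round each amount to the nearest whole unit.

raisins: 7 cup; cornstarch: 3672 g; brown sugar: 2454 g; maple syrup: 54 oz

Scaling factor: 17/2 = 8.5.
raisins: 5 oz × 17/2 × 28.35 g/oz ÷ 165 g/cup ≈ 7 cup
cornstarch: (3 cup + 6 tbsp = 3.375 cup) × 17/2 × 128 g/cup = 3672 g
brown sugar: (1 cup + 5 tbsp = 1.3125 cup) × 17/2 × 220 g/cup ≈ 2454 g
maple syrup: 180 g × 17/2 ÷ 28.35 g/oz ≈ 54 oz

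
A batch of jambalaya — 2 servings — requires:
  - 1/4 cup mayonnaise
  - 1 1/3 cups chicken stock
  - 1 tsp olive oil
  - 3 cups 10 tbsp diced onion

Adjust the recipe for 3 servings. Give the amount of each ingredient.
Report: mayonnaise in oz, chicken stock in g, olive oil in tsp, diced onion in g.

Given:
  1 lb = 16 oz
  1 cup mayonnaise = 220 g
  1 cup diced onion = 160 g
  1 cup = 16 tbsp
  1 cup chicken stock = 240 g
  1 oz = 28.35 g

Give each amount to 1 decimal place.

mayonnaise: 2.9 oz; chicken stock: 480.0 g; olive oil: 1.5 tsp; diced onion: 870.0 g

Scaling factor: 3/2 = 1.5.
mayonnaise: 0.25 cup × 3/2 × 220 g/cup ÷ 28.35 g/oz ≈ 2.9 oz
chicken stock: 4/3 cup × 3/2 × 240 g/cup = 480.0 g
olive oil: 1 tsp × 3/2 = 1.5 tsp
diced onion: (3 cup + 10 tbsp = 3.625 cup) × 3/2 × 160 g/cup = 870.0 g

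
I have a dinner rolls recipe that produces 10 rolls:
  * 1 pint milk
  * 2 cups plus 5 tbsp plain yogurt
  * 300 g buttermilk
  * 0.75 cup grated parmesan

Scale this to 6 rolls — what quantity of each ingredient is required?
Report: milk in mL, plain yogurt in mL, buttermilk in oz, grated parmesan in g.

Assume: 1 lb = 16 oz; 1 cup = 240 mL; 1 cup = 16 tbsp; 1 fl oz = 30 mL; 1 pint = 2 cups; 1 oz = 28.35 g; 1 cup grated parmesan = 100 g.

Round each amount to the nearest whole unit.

Scaling factor: 6/10 = 3/5 = 0.6.
milk: 1 pint × 3/5 × 2 cup/pint × 240 mL/cup = 288 mL
plain yogurt: (2 cup + 5 tbsp = 2.3125 cup) × 3/5 × 240 mL/cup = 333 mL
buttermilk: 300 g × 3/5 ÷ 28.35 g/oz ≈ 6 oz
grated parmesan: 0.75 cup × 3/5 × 100 g/cup = 45 g

milk: 288 mL; plain yogurt: 333 mL; buttermilk: 6 oz; grated parmesan: 45 g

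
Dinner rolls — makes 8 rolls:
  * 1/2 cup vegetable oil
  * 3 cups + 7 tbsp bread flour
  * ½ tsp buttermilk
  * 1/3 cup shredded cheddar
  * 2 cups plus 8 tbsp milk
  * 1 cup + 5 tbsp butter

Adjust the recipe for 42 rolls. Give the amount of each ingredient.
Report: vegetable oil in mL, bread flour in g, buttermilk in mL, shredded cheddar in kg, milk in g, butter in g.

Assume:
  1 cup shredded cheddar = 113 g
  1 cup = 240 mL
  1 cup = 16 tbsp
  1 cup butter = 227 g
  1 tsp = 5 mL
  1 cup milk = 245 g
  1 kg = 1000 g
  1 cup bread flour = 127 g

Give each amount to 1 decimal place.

Scaling factor: 42/8 = 21/4 = 5.25.
vegetable oil: 0.5 cup × 21/4 × 240 mL/cup = 630.0 mL
bread flour: (3 cup + 7 tbsp = 3.4375 cup) × 21/4 × 127 g/cup ≈ 2292.0 g
buttermilk: 0.5 tsp × 21/4 × 5 mL/tsp ≈ 13.1 mL
shredded cheddar: 1/3 cup × 21/4 × 113 g/cup ÷ 1000 g/kg ≈ 0.2 kg
milk: (2 cup + 8 tbsp = 2.5 cup) × 21/4 × 245 g/cup ≈ 3215.6 g
butter: (1 cup + 5 tbsp = 1.3125 cup) × 21/4 × 227 g/cup ≈ 1564.2 g

vegetable oil: 630.0 mL; bread flour: 2292.0 g; buttermilk: 13.1 mL; shredded cheddar: 0.2 kg; milk: 3215.6 g; butter: 1564.2 g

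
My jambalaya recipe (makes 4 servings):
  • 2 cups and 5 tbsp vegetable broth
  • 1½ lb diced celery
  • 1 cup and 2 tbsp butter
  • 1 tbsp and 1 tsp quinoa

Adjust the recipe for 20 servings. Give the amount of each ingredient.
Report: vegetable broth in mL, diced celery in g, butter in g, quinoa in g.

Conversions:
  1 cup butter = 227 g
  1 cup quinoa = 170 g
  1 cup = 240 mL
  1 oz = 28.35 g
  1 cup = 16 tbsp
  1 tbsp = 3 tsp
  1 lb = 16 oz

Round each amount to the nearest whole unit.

Scaling factor: 20/4 = 5.
vegetable broth: (2 cup + 5 tbsp = 2.3125 cup) × 5 × 240 mL/cup = 2775 mL
diced celery: 1.5 lb × 5 × 16 oz/lb × 28.35 g/oz = 3402 g
butter: (1 cup + 2 tbsp = 1.125 cup) × 5 × 227 g/cup ≈ 1277 g
quinoa: (1 tbsp + 1 tsp = 4/3 tbsp) × 5 ÷ 16 tbsp/cup × 170 g/cup ≈ 71 g

vegetable broth: 2775 mL; diced celery: 3402 g; butter: 1277 g; quinoa: 71 g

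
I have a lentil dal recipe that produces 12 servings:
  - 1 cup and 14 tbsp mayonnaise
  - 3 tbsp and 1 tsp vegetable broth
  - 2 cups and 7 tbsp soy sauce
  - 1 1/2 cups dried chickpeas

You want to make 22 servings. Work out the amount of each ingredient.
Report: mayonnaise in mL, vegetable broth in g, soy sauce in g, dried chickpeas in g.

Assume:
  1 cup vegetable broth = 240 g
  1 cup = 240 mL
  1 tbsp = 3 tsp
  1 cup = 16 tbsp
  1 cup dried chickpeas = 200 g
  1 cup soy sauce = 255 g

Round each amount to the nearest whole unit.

mayonnaise: 825 mL; vegetable broth: 92 g; soy sauce: 1140 g; dried chickpeas: 550 g

Scaling factor: 22/12 = 11/6.
mayonnaise: (1 cup + 14 tbsp = 1.875 cup) × 11/6 × 240 mL/cup = 825 mL
vegetable broth: (3 tbsp + 1 tsp = 10/3 tbsp) × 11/6 ÷ 16 tbsp/cup × 240 g/cup ≈ 92 g
soy sauce: (2 cup + 7 tbsp = 2.4375 cup) × 11/6 × 255 g/cup ≈ 1140 g
dried chickpeas: 1.5 cup × 11/6 × 200 g/cup = 550 g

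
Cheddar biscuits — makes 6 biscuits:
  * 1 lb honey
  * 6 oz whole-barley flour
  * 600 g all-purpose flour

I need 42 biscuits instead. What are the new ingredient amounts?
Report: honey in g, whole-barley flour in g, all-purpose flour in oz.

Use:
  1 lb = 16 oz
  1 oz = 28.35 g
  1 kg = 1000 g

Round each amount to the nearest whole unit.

honey: 3175 g; whole-barley flour: 1191 g; all-purpose flour: 148 oz

Scaling factor: 42/6 = 7.
honey: 1 lb × 7 × 16 oz/lb × 28.35 g/oz ≈ 3175 g
whole-barley flour: 6 oz × 7 × 28.35 g/oz ≈ 1191 g
all-purpose flour: 600 g × 7 ÷ 28.35 g/oz ≈ 148 oz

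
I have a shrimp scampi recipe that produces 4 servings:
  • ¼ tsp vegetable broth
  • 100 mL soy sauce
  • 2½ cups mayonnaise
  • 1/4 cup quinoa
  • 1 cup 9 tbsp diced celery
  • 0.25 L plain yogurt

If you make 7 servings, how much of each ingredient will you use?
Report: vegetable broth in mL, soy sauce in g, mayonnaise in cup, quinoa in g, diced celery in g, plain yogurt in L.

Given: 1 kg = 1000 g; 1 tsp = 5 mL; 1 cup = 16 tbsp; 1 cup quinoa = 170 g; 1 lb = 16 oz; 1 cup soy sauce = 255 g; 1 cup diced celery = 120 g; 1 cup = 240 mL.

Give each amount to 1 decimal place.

Scaling factor: 7/4 = 1.75.
vegetable broth: 0.25 tsp × 7/4 × 5 mL/tsp ≈ 2.2 mL
soy sauce: 100 mL × 7/4 ÷ 240 mL/cup × 255 g/cup ≈ 185.9 g
mayonnaise: 2.5 cup × 7/4 ≈ 4.4 cup
quinoa: 0.25 cup × 7/4 × 170 g/cup ≈ 74.4 g
diced celery: (1 cup + 9 tbsp = 1.5625 cup) × 7/4 × 120 g/cup ≈ 328.1 g
plain yogurt: 0.25 L × 7/4 ≈ 0.4 L

vegetable broth: 2.2 mL; soy sauce: 185.9 g; mayonnaise: 4.4 cup; quinoa: 74.4 g; diced celery: 328.1 g; plain yogurt: 0.4 L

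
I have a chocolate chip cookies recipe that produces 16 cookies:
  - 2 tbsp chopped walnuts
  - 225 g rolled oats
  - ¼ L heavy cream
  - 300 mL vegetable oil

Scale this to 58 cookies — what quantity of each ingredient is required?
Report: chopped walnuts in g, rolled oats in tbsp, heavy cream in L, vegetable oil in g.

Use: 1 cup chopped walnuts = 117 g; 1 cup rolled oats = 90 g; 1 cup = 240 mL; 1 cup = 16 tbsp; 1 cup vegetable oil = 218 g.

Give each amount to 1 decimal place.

Scaling factor: 58/16 = 29/8 = 3.625.
chopped walnuts: 2 tbsp × 29/8 ÷ 16 tbsp/cup × 117 g/cup ≈ 53.0 g
rolled oats: 225 g × 29/8 ÷ 90 g/cup × 16 tbsp/cup = 145.0 tbsp
heavy cream: 0.25 L × 29/8 ≈ 0.9 L
vegetable oil: 300 mL × 29/8 ÷ 240 mL/cup × 218 g/cup ≈ 987.8 g

chopped walnuts: 53.0 g; rolled oats: 145.0 tbsp; heavy cream: 0.9 L; vegetable oil: 987.8 g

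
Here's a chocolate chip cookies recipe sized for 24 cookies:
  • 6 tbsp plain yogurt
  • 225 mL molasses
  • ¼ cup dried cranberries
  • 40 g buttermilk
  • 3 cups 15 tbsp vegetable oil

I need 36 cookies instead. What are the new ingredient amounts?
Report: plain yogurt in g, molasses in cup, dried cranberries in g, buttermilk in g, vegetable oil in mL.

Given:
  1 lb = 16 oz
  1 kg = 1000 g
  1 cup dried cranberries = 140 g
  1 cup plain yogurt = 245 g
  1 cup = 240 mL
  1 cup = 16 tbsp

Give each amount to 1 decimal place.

Scaling factor: 36/24 = 3/2 = 1.5.
plain yogurt: 6 tbsp × 3/2 ÷ 16 tbsp/cup × 245 g/cup ≈ 137.8 g
molasses: 225 mL × 3/2 ÷ 240 mL/cup ≈ 1.4 cup
dried cranberries: 0.25 cup × 3/2 × 140 g/cup = 52.5 g
buttermilk: 40 g × 3/2 = 60.0 g
vegetable oil: (3 cup + 15 tbsp = 3.9375 cup) × 3/2 × 240 mL/cup = 1417.5 mL

plain yogurt: 137.8 g; molasses: 1.4 cup; dried cranberries: 52.5 g; buttermilk: 60.0 g; vegetable oil: 1417.5 mL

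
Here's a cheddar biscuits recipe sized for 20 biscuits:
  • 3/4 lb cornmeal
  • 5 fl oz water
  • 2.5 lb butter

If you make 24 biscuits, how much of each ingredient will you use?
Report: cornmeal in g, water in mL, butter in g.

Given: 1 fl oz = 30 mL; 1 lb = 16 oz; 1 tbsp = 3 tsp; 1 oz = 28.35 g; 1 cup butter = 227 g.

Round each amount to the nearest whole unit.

cornmeal: 408 g; water: 180 mL; butter: 1361 g

Scaling factor: 24/20 = 6/5 = 1.2.
cornmeal: 0.75 lb × 6/5 × 16 oz/lb × 28.35 g/oz ≈ 408 g
water: 5 fl oz × 6/5 × 30 mL/fl oz = 180 mL
butter: 2.5 lb × 6/5 × 16 oz/lb × 28.35 g/oz ≈ 1361 g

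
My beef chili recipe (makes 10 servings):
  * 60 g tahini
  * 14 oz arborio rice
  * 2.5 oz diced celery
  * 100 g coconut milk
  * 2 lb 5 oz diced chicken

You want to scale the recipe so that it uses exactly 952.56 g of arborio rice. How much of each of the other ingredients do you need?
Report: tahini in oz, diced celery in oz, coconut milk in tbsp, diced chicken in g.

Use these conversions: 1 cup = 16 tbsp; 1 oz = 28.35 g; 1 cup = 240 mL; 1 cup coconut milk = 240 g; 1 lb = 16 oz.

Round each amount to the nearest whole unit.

The original recipe has 396.9 g of arborio rice, so the scaling factor is 952.56 ÷ 396.9 = 12/5 = 2.4.
tahini: 60 g × 12/5 ÷ 28.35 g/oz ≈ 5 oz
diced celery: 2.5 oz × 12/5 = 6 oz
coconut milk: 100 g × 12/5 ÷ 240 g/cup × 16 tbsp/cup = 16 tbsp
diced chicken: (2 lb + 5 oz = 2.3125 lb) × 12/5 × 16 oz/lb × 28.35 g/oz ≈ 2517 g

tahini: 5 oz; diced celery: 6 oz; coconut milk: 16 tbsp; diced chicken: 2517 g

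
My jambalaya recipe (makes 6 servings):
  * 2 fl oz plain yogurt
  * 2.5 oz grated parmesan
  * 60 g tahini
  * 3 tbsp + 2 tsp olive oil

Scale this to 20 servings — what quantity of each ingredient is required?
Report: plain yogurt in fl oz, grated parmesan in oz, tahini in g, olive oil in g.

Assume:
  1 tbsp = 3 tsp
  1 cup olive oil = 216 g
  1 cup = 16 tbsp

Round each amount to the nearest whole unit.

Scaling factor: 20/6 = 10/3.
plain yogurt: 2 fl oz × 10/3 ≈ 7 fl oz
grated parmesan: 2.5 oz × 10/3 ≈ 8 oz
tahini: 60 g × 10/3 = 200 g
olive oil: (3 tbsp + 2 tsp = 11/3 tbsp) × 10/3 ÷ 16 tbsp/cup × 216 g/cup = 165 g

plain yogurt: 7 fl oz; grated parmesan: 8 oz; tahini: 200 g; olive oil: 165 g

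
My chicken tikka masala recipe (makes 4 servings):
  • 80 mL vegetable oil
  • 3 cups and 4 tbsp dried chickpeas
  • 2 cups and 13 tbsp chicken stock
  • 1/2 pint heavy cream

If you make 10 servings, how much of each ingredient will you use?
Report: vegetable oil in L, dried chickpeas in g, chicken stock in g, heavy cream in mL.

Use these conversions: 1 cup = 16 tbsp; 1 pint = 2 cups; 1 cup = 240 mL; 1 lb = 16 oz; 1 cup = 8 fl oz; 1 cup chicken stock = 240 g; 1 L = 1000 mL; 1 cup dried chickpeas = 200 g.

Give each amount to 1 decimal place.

vegetable oil: 0.2 L; dried chickpeas: 1625.0 g; chicken stock: 1687.5 g; heavy cream: 600.0 mL

Scaling factor: 10/4 = 5/2 = 2.5.
vegetable oil: 80 mL × 5/2 ÷ 1000 mL/L = 0.2 L
dried chickpeas: (3 cup + 4 tbsp = 3.25 cup) × 5/2 × 200 g/cup = 1625.0 g
chicken stock: (2 cup + 13 tbsp = 2.8125 cup) × 5/2 × 240 g/cup = 1687.5 g
heavy cream: 0.5 pint × 5/2 × 2 cup/pint × 240 mL/cup = 600.0 mL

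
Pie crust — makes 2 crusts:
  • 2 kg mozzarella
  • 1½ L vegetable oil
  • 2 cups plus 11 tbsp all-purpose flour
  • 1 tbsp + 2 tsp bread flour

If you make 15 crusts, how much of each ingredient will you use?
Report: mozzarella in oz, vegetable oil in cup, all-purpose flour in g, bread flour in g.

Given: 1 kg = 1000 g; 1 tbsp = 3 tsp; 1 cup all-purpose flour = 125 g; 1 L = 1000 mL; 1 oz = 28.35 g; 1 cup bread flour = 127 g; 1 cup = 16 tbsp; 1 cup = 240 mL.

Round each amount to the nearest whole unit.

Scaling factor: 15/2 = 7.5.
mozzarella: 2 kg × 15/2 × 1000 g/kg ÷ 28.35 g/oz ≈ 529 oz
vegetable oil: 1.5 L × 15/2 × 1000 mL/L ÷ 240 mL/cup ≈ 47 cup
all-purpose flour: (2 cup + 11 tbsp = 2.6875 cup) × 15/2 × 125 g/cup ≈ 2520 g
bread flour: (1 tbsp + 2 tsp = 5/3 tbsp) × 15/2 ÷ 16 tbsp/cup × 127 g/cup ≈ 99 g

mozzarella: 529 oz; vegetable oil: 47 cup; all-purpose flour: 2520 g; bread flour: 99 g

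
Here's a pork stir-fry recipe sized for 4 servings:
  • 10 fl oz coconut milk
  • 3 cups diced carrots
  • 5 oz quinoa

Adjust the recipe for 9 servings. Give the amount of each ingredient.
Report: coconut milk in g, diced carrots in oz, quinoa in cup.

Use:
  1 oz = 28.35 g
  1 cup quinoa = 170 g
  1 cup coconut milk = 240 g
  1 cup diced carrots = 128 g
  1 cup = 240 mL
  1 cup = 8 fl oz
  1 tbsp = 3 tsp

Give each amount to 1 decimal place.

coconut milk: 675.0 g; diced carrots: 30.5 oz; quinoa: 1.9 cup

Scaling factor: 9/4 = 2.25.
coconut milk: 10 fl oz × 9/4 ÷ 8 fl oz/cup × 240 g/cup = 675.0 g
diced carrots: 3 cup × 9/4 × 128 g/cup ÷ 28.35 g/oz ≈ 30.5 oz
quinoa: 5 oz × 9/4 × 28.35 g/oz ÷ 170 g/cup ≈ 1.9 cup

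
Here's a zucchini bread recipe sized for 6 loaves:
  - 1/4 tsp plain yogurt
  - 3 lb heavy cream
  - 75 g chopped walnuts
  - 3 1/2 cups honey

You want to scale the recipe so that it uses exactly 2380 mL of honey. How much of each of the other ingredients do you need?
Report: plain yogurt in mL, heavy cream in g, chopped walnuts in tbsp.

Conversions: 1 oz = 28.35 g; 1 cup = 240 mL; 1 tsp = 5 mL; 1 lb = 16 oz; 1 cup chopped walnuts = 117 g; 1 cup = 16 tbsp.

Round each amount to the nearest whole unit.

The original recipe has 840 mL of honey, so the scaling factor is 2380 ÷ 840 = 17/6.
plain yogurt: 0.25 tsp × 17/6 × 5 mL/tsp ≈ 4 mL
heavy cream: 3 lb × 17/6 × 16 oz/lb × 28.35 g/oz ≈ 3856 g
chopped walnuts: 75 g × 17/6 ÷ 117 g/cup × 16 tbsp/cup ≈ 29 tbsp

plain yogurt: 4 mL; heavy cream: 3856 g; chopped walnuts: 29 tbsp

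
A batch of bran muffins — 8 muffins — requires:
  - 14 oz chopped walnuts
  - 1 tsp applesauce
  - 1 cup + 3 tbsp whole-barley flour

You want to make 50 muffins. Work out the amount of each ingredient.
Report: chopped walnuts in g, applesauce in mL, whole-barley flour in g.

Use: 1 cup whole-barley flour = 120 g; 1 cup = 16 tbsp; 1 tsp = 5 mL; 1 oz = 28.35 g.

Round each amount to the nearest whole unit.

chopped walnuts: 2481 g; applesauce: 31 mL; whole-barley flour: 891 g

Scaling factor: 50/8 = 25/4 = 6.25.
chopped walnuts: 14 oz × 25/4 × 28.35 g/oz ≈ 2481 g
applesauce: 1 tsp × 25/4 × 5 mL/tsp ≈ 31 mL
whole-barley flour: (1 cup + 3 tbsp = 1.1875 cup) × 25/4 × 120 g/cup ≈ 891 g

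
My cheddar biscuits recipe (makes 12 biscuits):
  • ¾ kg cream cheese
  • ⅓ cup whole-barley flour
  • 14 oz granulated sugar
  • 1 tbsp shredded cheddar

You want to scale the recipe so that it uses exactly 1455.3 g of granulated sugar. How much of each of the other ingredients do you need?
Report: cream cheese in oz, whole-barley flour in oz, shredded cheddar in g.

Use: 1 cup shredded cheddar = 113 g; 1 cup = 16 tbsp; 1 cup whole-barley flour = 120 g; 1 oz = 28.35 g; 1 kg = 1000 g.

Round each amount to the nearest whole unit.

cream cheese: 97 oz; whole-barley flour: 5 oz; shredded cheddar: 26 g

The original recipe has 396.9 g of granulated sugar, so the scaling factor is 1455.3 ÷ 396.9 = 11/3.
cream cheese: 0.75 kg × 11/3 × 1000 g/kg ÷ 28.35 g/oz ≈ 97 oz
whole-barley flour: 1/3 cup × 11/3 × 120 g/cup ÷ 28.35 g/oz ≈ 5 oz
shredded cheddar: 1 tbsp × 11/3 ÷ 16 tbsp/cup × 113 g/cup ≈ 26 g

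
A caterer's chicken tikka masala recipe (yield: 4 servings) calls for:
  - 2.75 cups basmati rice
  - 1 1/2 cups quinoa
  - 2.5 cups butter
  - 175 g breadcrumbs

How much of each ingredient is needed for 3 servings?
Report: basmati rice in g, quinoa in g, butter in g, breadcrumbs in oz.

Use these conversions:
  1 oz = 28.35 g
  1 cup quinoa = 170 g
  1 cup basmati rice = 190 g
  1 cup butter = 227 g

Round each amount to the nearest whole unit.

Scaling factor: 3/4 = 0.75.
basmati rice: 2.75 cup × 3/4 × 190 g/cup ≈ 392 g
quinoa: 1.5 cup × 3/4 × 170 g/cup ≈ 191 g
butter: 2.5 cup × 3/4 × 227 g/cup ≈ 426 g
breadcrumbs: 175 g × 3/4 ÷ 28.35 g/oz ≈ 5 oz

basmati rice: 392 g; quinoa: 191 g; butter: 426 g; breadcrumbs: 5 oz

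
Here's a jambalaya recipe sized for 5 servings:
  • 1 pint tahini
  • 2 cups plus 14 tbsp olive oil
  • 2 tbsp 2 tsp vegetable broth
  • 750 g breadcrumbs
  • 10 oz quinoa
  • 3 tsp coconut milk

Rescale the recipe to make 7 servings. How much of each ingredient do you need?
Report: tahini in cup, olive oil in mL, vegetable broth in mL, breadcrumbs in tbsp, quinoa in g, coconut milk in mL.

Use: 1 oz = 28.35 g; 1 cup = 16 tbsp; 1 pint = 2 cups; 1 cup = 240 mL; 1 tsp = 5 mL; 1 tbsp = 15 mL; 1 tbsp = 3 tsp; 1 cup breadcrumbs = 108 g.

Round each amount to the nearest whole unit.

tahini: 3 cup; olive oil: 966 mL; vegetable broth: 56 mL; breadcrumbs: 156 tbsp; quinoa: 397 g; coconut milk: 21 mL

Scaling factor: 7/5 = 1.4.
tahini: 1 pint × 7/5 × 2 cup/pint ≈ 3 cup
olive oil: (2 cup + 14 tbsp = 2.875 cup) × 7/5 × 240 mL/cup = 966 mL
vegetable broth: (2 tbsp + 2 tsp = 8/3 tbsp) × 7/5 × 15 mL/tbsp = 56 mL
breadcrumbs: 750 g × 7/5 ÷ 108 g/cup × 16 tbsp/cup ≈ 156 tbsp
quinoa: 10 oz × 7/5 × 28.35 g/oz ≈ 397 g
coconut milk: 3 tsp × 7/5 × 5 mL/tsp = 21 mL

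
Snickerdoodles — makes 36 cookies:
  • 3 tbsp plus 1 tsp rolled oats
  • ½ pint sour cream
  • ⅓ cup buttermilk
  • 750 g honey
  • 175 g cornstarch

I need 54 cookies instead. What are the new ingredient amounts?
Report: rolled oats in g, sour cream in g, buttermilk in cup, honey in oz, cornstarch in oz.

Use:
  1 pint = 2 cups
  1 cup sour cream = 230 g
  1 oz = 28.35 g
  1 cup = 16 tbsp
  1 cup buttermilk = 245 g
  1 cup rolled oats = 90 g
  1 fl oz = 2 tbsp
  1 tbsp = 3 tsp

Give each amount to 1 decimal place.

rolled oats: 28.1 g; sour cream: 345.0 g; buttermilk: 0.5 cup; honey: 39.7 oz; cornstarch: 9.3 oz

Scaling factor: 54/36 = 3/2 = 1.5.
rolled oats: (3 tbsp + 1 tsp = 10/3 tbsp) × 3/2 ÷ 16 tbsp/cup × 90 g/cup ≈ 28.1 g
sour cream: 0.5 pint × 3/2 × 2 cup/pint × 230 g/cup = 345.0 g
buttermilk: 1/3 cup × 3/2 = 0.5 cup
honey: 750 g × 3/2 ÷ 28.35 g/oz ≈ 39.7 oz
cornstarch: 175 g × 3/2 ÷ 28.35 g/oz ≈ 9.3 oz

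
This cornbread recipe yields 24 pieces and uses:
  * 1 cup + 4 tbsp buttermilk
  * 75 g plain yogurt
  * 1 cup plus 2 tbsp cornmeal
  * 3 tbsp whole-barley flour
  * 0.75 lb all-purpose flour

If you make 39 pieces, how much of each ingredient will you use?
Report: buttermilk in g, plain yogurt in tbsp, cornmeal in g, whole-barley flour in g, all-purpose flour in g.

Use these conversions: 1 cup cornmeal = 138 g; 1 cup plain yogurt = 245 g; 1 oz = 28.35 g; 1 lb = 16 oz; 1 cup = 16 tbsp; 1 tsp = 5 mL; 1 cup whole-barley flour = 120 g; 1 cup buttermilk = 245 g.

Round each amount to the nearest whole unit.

Scaling factor: 39/24 = 13/8 = 1.625.
buttermilk: (1 cup + 4 tbsp = 1.25 cup) × 13/8 × 245 g/cup ≈ 498 g
plain yogurt: 75 g × 13/8 ÷ 245 g/cup × 16 tbsp/cup ≈ 8 tbsp
cornmeal: (1 cup + 2 tbsp = 1.125 cup) × 13/8 × 138 g/cup ≈ 252 g
whole-barley flour: 3 tbsp × 13/8 ÷ 16 tbsp/cup × 120 g/cup ≈ 37 g
all-purpose flour: 0.75 lb × 13/8 × 16 oz/lb × 28.35 g/oz ≈ 553 g

buttermilk: 498 g; plain yogurt: 8 tbsp; cornmeal: 252 g; whole-barley flour: 37 g; all-purpose flour: 553 g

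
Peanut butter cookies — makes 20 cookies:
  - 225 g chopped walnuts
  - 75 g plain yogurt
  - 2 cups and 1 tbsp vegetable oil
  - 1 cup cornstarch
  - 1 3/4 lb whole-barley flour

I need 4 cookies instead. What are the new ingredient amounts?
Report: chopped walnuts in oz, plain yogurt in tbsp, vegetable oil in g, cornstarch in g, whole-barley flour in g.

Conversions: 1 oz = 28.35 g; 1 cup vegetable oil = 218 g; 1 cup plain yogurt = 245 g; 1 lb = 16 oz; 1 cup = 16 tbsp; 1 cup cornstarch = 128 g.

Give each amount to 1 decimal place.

Scaling factor: 4/20 = 1/5 = 0.2.
chopped walnuts: 225 g × 1/5 ÷ 28.35 g/oz ≈ 1.6 oz
plain yogurt: 75 g × 1/5 ÷ 245 g/cup × 16 tbsp/cup ≈ 1.0 tbsp
vegetable oil: (2 cup + 1 tbsp = 2.0625 cup) × 1/5 × 218 g/cup ≈ 89.9 g
cornstarch: 1 cup × 1/5 × 128 g/cup = 25.6 g
whole-barley flour: 1.75 lb × 1/5 × 16 oz/lb × 28.35 g/oz ≈ 158.8 g

chopped walnuts: 1.6 oz; plain yogurt: 1.0 tbsp; vegetable oil: 89.9 g; cornstarch: 25.6 g; whole-barley flour: 158.8 g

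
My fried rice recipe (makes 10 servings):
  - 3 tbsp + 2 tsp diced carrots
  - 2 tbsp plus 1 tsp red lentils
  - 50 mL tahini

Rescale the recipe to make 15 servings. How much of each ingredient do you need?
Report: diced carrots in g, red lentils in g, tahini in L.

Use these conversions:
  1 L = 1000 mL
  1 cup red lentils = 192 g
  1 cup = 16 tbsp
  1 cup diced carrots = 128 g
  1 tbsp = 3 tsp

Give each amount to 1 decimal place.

Scaling factor: 15/10 = 3/2 = 1.5.
diced carrots: (3 tbsp + 2 tsp = 11/3 tbsp) × 3/2 ÷ 16 tbsp/cup × 128 g/cup = 44.0 g
red lentils: (2 tbsp + 1 tsp = 7/3 tbsp) × 3/2 ÷ 16 tbsp/cup × 192 g/cup = 42.0 g
tahini: 50 mL × 3/2 ÷ 1000 mL/L ≈ 0.1 L

diced carrots: 44.0 g; red lentils: 42.0 g; tahini: 0.1 L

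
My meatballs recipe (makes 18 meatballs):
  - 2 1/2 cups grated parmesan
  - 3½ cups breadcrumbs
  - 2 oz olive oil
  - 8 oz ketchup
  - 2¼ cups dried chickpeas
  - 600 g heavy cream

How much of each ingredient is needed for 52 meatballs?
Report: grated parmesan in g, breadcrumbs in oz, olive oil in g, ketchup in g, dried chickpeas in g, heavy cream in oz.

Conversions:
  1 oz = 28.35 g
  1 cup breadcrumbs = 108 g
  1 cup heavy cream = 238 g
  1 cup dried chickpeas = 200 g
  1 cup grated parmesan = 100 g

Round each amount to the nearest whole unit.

Scaling factor: 52/18 = 26/9.
grated parmesan: 2.5 cup × 26/9 × 100 g/cup ≈ 722 g
breadcrumbs: 3.5 cup × 26/9 × 108 g/cup ÷ 28.35 g/oz ≈ 39 oz
olive oil: 2 oz × 26/9 × 28.35 g/oz ≈ 164 g
ketchup: 8 oz × 26/9 × 28.35 g/oz ≈ 655 g
dried chickpeas: 2.25 cup × 26/9 × 200 g/cup = 1300 g
heavy cream: 600 g × 26/9 ÷ 28.35 g/oz ≈ 61 oz

grated parmesan: 722 g; breadcrumbs: 39 oz; olive oil: 164 g; ketchup: 655 g; dried chickpeas: 1300 g; heavy cream: 61 oz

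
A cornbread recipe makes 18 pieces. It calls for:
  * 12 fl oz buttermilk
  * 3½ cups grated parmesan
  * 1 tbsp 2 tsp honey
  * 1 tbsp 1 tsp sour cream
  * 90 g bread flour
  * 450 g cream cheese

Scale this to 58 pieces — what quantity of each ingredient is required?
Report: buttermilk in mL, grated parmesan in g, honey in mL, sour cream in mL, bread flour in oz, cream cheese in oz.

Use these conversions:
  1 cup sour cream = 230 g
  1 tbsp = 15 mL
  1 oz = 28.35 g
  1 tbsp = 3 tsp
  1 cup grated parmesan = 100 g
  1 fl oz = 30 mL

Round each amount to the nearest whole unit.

Scaling factor: 58/18 = 29/9.
buttermilk: 12 fl oz × 29/9 × 30 mL/fl oz = 1160 mL
grated parmesan: 3.5 cup × 29/9 × 100 g/cup ≈ 1128 g
honey: (1 tbsp + 2 tsp = 5/3 tbsp) × 29/9 × 15 mL/tbsp ≈ 81 mL
sour cream: (1 tbsp + 1 tsp = 4/3 tbsp) × 29/9 × 15 mL/tbsp ≈ 64 mL
bread flour: 90 g × 29/9 ÷ 28.35 g/oz ≈ 10 oz
cream cheese: 450 g × 29/9 ÷ 28.35 g/oz ≈ 51 oz

buttermilk: 1160 mL; grated parmesan: 1128 g; honey: 81 mL; sour cream: 64 mL; bread flour: 10 oz; cream cheese: 51 oz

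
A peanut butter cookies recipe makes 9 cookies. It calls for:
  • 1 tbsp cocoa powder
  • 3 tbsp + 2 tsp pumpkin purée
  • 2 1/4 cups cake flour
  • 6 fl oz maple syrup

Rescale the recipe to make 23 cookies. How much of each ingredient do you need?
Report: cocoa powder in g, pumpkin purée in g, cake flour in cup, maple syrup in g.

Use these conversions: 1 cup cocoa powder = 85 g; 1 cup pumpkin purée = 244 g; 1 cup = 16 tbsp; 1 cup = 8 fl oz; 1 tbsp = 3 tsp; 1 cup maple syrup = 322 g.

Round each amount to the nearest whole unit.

Scaling factor: 23/9.
cocoa powder: 1 tbsp × 23/9 ÷ 16 tbsp/cup × 85 g/cup ≈ 14 g
pumpkin purée: (3 tbsp + 2 tsp = 11/3 tbsp) × 23/9 ÷ 16 tbsp/cup × 244 g/cup ≈ 143 g
cake flour: 2.25 cup × 23/9 ≈ 6 cup
maple syrup: 6 fl oz × 23/9 ÷ 8 fl oz/cup × 322 g/cup ≈ 617 g

cocoa powder: 14 g; pumpkin purée: 143 g; cake flour: 6 cup; maple syrup: 617 g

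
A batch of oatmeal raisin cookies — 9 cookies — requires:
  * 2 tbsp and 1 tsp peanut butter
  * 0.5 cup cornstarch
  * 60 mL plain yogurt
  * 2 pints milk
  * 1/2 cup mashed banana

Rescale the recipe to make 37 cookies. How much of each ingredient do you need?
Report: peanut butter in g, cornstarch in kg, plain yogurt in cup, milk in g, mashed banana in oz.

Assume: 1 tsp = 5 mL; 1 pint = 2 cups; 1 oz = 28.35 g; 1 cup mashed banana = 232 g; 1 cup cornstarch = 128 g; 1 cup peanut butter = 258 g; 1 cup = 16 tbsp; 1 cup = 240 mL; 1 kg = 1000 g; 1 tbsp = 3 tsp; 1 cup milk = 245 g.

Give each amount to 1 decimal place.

Scaling factor: 37/9.
peanut butter: (2 tbsp + 1 tsp = 7/3 tbsp) × 37/9 ÷ 16 tbsp/cup × 258 g/cup ≈ 154.7 g
cornstarch: 0.5 cup × 37/9 × 128 g/cup ÷ 1000 g/kg ≈ 0.3 kg
plain yogurt: 60 mL × 37/9 ÷ 240 mL/cup ≈ 1.0 cup
milk: 2 pint × 37/9 × 2 cup/pint × 245 g/cup ≈ 4028.9 g
mashed banana: 0.5 cup × 37/9 × 232 g/cup ÷ 28.35 g/oz ≈ 16.8 oz

peanut butter: 154.7 g; cornstarch: 0.3 kg; plain yogurt: 1.0 cup; milk: 4028.9 g; mashed banana: 16.8 oz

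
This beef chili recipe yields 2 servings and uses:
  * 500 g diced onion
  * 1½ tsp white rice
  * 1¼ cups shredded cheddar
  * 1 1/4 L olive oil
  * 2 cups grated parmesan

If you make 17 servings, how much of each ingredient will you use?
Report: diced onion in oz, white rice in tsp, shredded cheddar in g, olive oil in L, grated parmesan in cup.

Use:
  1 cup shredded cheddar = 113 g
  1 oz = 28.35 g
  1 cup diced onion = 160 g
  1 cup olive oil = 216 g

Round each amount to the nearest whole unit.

diced onion: 150 oz; white rice: 13 tsp; shredded cheddar: 1201 g; olive oil: 11 L; grated parmesan: 17 cup

Scaling factor: 17/2 = 8.5.
diced onion: 500 g × 17/2 ÷ 28.35 g/oz ≈ 150 oz
white rice: 1.5 tsp × 17/2 ≈ 13 tsp
shredded cheddar: 1.25 cup × 17/2 × 113 g/cup ≈ 1201 g
olive oil: 1.25 L × 17/2 ≈ 11 L
grated parmesan: 2 cup × 17/2 = 17 cup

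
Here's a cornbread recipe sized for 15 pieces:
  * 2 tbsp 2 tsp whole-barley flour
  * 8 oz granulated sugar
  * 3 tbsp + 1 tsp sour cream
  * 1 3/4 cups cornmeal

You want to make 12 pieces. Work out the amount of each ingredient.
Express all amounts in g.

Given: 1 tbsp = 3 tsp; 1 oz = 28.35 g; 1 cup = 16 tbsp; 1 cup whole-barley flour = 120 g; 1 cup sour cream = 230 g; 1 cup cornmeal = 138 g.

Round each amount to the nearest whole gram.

whole-barley flour: 16 g; granulated sugar: 181 g; sour cream: 38 g; cornmeal: 193 g

Scaling factor: 12/15 = 4/5 = 0.8.
whole-barley flour: (2 tbsp + 2 tsp = 8/3 tbsp) × 4/5 ÷ 16 tbsp/cup × 120 g/cup = 16 g
granulated sugar: 8 oz × 4/5 × 28.35 g/oz ≈ 181 g
sour cream: (3 tbsp + 1 tsp = 10/3 tbsp) × 4/5 ÷ 16 tbsp/cup × 230 g/cup ≈ 38 g
cornmeal: 1.75 cup × 4/5 × 138 g/cup ≈ 193 g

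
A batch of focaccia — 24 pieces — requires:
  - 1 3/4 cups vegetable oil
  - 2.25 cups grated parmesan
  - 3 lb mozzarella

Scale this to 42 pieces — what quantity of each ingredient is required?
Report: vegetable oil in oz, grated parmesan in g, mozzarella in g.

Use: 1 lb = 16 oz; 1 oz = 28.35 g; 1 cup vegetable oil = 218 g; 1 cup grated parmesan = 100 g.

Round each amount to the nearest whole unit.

vegetable oil: 24 oz; grated parmesan: 394 g; mozzarella: 2381 g

Scaling factor: 42/24 = 7/4 = 1.75.
vegetable oil: 1.75 cup × 7/4 × 218 g/cup ÷ 28.35 g/oz ≈ 24 oz
grated parmesan: 2.25 cup × 7/4 × 100 g/cup ≈ 394 g
mozzarella: 3 lb × 7/4 × 16 oz/lb × 28.35 g/oz ≈ 2381 g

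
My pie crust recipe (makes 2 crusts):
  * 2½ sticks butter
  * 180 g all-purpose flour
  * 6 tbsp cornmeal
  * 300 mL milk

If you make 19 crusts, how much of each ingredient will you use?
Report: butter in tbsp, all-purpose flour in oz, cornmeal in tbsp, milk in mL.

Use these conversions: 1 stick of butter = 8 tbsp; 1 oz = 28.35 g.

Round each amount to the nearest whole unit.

Scaling factor: 19/2 = 9.5.
butter: 2.5 stick × 19/2 × 8 tbsp/stick = 190 tbsp
all-purpose flour: 180 g × 19/2 ÷ 28.35 g/oz ≈ 60 oz
cornmeal: 6 tbsp × 19/2 = 57 tbsp
milk: 300 mL × 19/2 = 2850 mL

butter: 190 tbsp; all-purpose flour: 60 oz; cornmeal: 57 tbsp; milk: 2850 mL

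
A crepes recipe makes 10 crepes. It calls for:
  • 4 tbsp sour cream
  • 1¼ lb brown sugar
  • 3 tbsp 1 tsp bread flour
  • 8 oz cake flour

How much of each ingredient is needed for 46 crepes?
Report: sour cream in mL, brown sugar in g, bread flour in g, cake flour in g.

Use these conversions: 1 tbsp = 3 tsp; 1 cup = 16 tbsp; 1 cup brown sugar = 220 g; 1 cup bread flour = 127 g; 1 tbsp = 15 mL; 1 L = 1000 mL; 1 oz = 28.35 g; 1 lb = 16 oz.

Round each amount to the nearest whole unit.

Scaling factor: 46/10 = 23/5 = 4.6.
sour cream: 4 tbsp × 23/5 × 15 mL/tbsp = 276 mL
brown sugar: 1.25 lb × 23/5 × 16 oz/lb × 28.35 g/oz ≈ 2608 g
bread flour: (3 tbsp + 1 tsp = 10/3 tbsp) × 23/5 ÷ 16 tbsp/cup × 127 g/cup ≈ 122 g
cake flour: 8 oz × 23/5 × 28.35 g/oz ≈ 1043 g

sour cream: 276 mL; brown sugar: 2608 g; bread flour: 122 g; cake flour: 1043 g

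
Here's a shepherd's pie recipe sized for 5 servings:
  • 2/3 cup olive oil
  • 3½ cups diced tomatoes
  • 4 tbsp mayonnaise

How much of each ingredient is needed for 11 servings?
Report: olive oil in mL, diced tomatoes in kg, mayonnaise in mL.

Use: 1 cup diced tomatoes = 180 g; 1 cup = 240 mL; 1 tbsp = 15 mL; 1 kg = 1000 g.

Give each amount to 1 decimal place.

olive oil: 352.0 mL; diced tomatoes: 1.4 kg; mayonnaise: 132.0 mL

Scaling factor: 11/5 = 2.2.
olive oil: 2/3 cup × 11/5 × 240 mL/cup = 352.0 mL
diced tomatoes: 3.5 cup × 11/5 × 180 g/cup ÷ 1000 g/kg ≈ 1.4 kg
mayonnaise: 4 tbsp × 11/5 × 15 mL/tbsp = 132.0 mL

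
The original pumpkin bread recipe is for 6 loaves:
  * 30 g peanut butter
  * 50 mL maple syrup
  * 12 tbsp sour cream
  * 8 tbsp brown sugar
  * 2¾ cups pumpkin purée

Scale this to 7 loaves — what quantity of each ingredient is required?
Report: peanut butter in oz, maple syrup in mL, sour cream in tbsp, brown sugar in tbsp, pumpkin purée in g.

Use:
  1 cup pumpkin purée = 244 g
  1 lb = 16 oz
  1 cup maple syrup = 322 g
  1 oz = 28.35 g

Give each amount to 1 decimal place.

peanut butter: 1.2 oz; maple syrup: 58.3 mL; sour cream: 14.0 tbsp; brown sugar: 9.3 tbsp; pumpkin purée: 782.8 g

Scaling factor: 7/6.
peanut butter: 30 g × 7/6 ÷ 28.35 g/oz ≈ 1.2 oz
maple syrup: 50 mL × 7/6 ≈ 58.3 mL
sour cream: 12 tbsp × 7/6 = 14.0 tbsp
brown sugar: 8 tbsp × 7/6 ≈ 9.3 tbsp
pumpkin purée: 2.75 cup × 7/6 × 244 g/cup ≈ 782.8 g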